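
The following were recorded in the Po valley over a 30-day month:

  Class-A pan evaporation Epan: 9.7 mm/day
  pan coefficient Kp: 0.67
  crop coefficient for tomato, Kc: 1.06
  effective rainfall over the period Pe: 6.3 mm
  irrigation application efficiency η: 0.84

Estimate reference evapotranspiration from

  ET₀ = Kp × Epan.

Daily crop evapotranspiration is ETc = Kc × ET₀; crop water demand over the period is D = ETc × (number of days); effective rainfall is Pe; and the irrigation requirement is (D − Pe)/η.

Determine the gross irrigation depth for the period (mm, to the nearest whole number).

239 mm

ET₀ = 0.67 × 9.7 = 6.4990 mm/d
ETc = Kc × ET₀ = 1.06 × 6.4990 = 6.8889 mm/d
Crop demand D = ETc × 30 d = 6.8889 × 30 = 206.667 mm
D − Pe = 206.667 − 6.3 = 200.367 mm
Gross irrigation = 200.367 / 0.84 = 238.532 mm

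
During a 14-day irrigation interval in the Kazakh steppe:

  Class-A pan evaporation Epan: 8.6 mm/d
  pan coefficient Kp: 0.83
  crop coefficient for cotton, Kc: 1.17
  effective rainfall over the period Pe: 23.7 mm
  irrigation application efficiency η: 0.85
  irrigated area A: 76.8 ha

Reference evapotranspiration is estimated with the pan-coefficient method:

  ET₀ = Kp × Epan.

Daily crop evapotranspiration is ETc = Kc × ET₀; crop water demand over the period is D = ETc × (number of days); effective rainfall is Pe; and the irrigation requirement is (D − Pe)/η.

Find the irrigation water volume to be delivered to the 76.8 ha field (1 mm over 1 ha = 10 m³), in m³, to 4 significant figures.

ET₀ = 0.83 × 8.6 = 7.1380 mm/d
ETc = Kc × ET₀ = 1.17 × 7.1380 = 8.3515 mm/d
Crop demand D = ETc × 14 d = 8.3515 × 14 = 116.921 mm
D − Pe = 116.921 − 23.7 = 93.221 mm
Gross irrigation = 93.221 / 0.85 = 109.672 mm
Volume = 109.672 mm × 76.8 ha × 10 = 84228.1 m³

84230 m³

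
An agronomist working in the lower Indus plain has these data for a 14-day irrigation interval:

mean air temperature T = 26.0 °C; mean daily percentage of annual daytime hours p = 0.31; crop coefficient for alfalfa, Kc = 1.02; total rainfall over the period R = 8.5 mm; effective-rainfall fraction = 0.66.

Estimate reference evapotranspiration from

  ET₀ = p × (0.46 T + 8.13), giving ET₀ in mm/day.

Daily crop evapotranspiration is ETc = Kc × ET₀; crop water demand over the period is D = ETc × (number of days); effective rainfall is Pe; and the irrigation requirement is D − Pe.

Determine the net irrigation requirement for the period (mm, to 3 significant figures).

ET₀ = 0.31 × (0.46 × 26.0 + 8.13) = 0.31 × 20.090 = 6.2279 mm/d
ETc = Kc × ET₀ = 1.02 × 6.2279 = 6.3525 mm/d
Crop demand D = ETc × 14 d = 6.3525 × 14 = 88.935 mm
Pe = 0.66 × 8.5 = 5.610 mm
D − Pe = 88.935 − 5.610 = 83.325 mm

83.3 mm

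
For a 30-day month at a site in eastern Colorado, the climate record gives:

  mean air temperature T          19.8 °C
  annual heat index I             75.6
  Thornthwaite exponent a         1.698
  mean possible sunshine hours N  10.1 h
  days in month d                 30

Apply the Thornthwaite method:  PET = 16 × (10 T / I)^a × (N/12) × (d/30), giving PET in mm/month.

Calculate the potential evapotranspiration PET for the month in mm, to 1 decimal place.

10T/I = 10 × 19.8 / 75.6 = 2.6190
(10T/I)^a = 2.6190^1.698 = 5.1285
Uncorrected PET = 16 × 5.1285 = 82.056 mm
Correction = (N/12)(d/30) = (10.1/12)(30/30) = 0.8417
PET = 82.056 × 0.8417 = 69.067 mm/month

69.1 mm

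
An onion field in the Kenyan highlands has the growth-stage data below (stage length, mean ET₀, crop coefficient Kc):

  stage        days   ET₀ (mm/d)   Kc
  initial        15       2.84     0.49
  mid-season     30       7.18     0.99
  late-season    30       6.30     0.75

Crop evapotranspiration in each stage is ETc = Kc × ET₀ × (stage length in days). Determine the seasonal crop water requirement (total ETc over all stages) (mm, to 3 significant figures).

initial: 0.49 × 2.84 × 15 = 20.87 mm
mid-season: 0.99 × 7.18 × 30 = 213.25 mm
late-season: 0.75 × 6.30 × 30 = 141.75 mm
Seasonal total = 375.87 mm

376 mm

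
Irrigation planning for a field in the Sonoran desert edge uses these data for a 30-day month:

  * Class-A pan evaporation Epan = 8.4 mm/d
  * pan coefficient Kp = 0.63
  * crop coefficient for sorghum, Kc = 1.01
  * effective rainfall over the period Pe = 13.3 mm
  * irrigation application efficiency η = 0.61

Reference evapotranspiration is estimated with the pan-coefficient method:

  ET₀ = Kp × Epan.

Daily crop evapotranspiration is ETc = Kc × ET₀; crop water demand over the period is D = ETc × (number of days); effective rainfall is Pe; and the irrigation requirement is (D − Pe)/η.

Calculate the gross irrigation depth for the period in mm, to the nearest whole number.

ET₀ = 0.63 × 8.4 = 5.2920 mm/d
ETc = Kc × ET₀ = 1.01 × 5.2920 = 5.3449 mm/d
Crop demand D = ETc × 30 d = 5.3449 × 30 = 160.347 mm
D − Pe = 160.347 − 13.3 = 147.047 mm
Gross irrigation = 147.047 / 0.61 = 241.061 mm

241 mm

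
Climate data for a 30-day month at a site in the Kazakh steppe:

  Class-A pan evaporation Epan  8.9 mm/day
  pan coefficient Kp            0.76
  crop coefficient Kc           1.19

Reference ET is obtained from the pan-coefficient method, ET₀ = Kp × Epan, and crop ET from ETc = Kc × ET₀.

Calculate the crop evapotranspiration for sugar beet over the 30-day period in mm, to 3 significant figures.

241 mm

ET₀ = 0.76 × 8.9 = 6.7640 mm/d
ETc = Kc × ET₀ = 1.19 × 6.7640 = 8.0492 mm/d
Over 30 days: 8.0492 × 30 = 241.476 mm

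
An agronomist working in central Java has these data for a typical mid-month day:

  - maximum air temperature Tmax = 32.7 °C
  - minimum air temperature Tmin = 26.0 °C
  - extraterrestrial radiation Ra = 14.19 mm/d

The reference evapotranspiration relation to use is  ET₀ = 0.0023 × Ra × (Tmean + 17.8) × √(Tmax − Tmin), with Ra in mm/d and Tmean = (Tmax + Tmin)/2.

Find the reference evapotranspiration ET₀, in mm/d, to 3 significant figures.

Tmean = (32.7 + 26.0)/2 = 29.35 °C
ET₀ = 0.0023 × 14.19 × (29.35 + 17.8) × √6.7 = 0.0023 × 14.19 × 47.15 × 2.5884 = 3.9831 mm/d

3.98 mm/d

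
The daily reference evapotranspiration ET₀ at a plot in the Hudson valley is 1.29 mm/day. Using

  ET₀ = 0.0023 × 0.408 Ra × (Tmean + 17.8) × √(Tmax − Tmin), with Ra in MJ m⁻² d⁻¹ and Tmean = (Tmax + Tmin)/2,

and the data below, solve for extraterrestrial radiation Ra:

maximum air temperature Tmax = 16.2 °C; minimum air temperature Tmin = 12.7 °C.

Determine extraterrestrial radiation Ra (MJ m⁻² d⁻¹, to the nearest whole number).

Tmean = (16.2+12.7)/2 = 14.45 °C; ΔT = 3.5
Ra = ET₀ / [0.0023 × 0.408 × (Tmean+17.8) × √ΔT]
   = 1.29 / (0.0023 × 0.408 × 32.25 × 1.8708) = 22.785 MJ m⁻² d⁻¹

23 MJ m⁻² d⁻¹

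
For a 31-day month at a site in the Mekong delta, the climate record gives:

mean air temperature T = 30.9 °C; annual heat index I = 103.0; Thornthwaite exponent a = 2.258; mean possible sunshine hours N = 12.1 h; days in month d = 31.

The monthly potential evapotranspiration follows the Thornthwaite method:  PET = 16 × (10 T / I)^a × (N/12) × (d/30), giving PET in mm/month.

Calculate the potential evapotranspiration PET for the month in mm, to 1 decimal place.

10T/I = 10 × 30.9 / 103.0 = 3.0000
(10T/I)^a = 3.0000^2.258 = 11.9492
Uncorrected PET = 16 × 11.9492 = 191.187 mm
Correction = (N/12)(d/30) = (12.1/12)(31/30) = 1.0419
PET = 191.187 × 1.0419 = 199.198 mm/month

199.2 mm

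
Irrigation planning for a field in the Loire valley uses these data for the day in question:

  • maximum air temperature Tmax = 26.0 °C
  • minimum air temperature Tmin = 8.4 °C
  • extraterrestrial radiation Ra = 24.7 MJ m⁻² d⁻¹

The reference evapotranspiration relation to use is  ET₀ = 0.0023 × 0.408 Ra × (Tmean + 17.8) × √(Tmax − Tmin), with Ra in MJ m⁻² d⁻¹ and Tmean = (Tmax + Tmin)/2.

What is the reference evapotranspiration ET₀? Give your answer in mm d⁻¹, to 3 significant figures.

Tmean = (26.0 + 8.4)/2 = 17.20 °C
0.408 Ra = 0.408 × 24.7 = 10.0776 mm/d equivalent
ET₀ = 0.0023 × 10.0776 × (17.20 + 17.8) × √17.6 = 0.0023 × 10.0776 × 35.00 × 4.1952 = 3.4033 mm/d

3.40 mm d⁻¹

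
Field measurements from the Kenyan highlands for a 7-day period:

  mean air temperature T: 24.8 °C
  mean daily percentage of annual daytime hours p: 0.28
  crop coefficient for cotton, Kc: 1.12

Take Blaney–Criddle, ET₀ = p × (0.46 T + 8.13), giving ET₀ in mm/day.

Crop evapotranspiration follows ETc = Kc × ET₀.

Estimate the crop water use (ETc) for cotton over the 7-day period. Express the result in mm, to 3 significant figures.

ET₀ = 0.28 × (0.46 × 24.8 + 8.13) = 0.28 × 19.538 = 5.4706 mm/d
ETc = Kc × ET₀ = 1.12 × 5.4706 = 6.1271 mm/d
Over 7 days: 6.1271 × 7 = 42.890 mm

42.9 mm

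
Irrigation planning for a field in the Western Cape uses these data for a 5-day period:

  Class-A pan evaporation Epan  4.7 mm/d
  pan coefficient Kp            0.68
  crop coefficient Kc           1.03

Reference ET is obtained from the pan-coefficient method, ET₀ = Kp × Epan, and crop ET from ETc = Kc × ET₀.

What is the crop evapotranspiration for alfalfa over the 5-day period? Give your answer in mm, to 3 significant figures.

16.5 mm

ET₀ = 0.68 × 4.7 = 3.1960 mm/d
ETc = Kc × ET₀ = 1.03 × 3.1960 = 3.2919 mm/d
Over 5 days: 3.2919 × 5 = 16.460 mm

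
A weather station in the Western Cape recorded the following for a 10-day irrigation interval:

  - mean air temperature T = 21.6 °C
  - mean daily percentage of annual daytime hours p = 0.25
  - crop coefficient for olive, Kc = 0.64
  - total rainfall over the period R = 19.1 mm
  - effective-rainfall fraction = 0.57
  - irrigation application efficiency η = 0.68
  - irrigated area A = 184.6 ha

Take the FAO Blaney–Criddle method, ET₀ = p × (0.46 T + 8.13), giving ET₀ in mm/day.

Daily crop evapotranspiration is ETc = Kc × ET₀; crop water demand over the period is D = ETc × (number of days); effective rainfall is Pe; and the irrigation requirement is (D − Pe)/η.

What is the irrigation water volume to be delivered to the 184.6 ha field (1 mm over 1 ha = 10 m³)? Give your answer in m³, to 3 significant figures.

ET₀ = 0.25 × (0.46 × 21.6 + 8.13) = 0.25 × 18.066 = 4.5165 mm/d
ETc = Kc × ET₀ = 0.64 × 4.5165 = 2.8906 mm/d
Crop demand D = ETc × 10 d = 2.8906 × 10 = 28.906 mm
Pe = 0.57 × 19.1 = 10.887 mm
D − Pe = 28.906 − 10.887 = 18.019 mm
Gross irrigation = 18.019 / 0.68 = 26.499 mm
Volume = 26.499 mm × 184.6 ha × 10 = 48917.2 m³

48900 m³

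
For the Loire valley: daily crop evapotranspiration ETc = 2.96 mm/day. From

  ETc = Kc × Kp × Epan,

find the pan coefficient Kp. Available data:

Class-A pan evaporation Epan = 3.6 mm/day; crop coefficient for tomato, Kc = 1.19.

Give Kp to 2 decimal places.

ETc = Kc × Kp × Epan  ⇒  Kp = ETc / (Kc × Epan)
Kp = 2.96 / (1.19 × 3.6) = 2.96 / 4.284 = 0.6909

0.69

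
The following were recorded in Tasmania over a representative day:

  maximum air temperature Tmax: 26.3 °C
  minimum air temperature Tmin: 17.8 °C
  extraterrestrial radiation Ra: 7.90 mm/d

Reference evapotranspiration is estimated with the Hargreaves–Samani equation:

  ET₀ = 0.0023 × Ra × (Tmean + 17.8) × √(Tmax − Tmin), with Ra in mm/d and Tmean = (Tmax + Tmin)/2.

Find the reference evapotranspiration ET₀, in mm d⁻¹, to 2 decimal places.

2.11 mm d⁻¹

Tmean = (26.3 + 17.8)/2 = 22.05 °C
ET₀ = 0.0023 × 7.90 × (22.05 + 17.8) × √8.5 = 0.0023 × 7.90 × 39.85 × 2.9155 = 2.1110 mm/d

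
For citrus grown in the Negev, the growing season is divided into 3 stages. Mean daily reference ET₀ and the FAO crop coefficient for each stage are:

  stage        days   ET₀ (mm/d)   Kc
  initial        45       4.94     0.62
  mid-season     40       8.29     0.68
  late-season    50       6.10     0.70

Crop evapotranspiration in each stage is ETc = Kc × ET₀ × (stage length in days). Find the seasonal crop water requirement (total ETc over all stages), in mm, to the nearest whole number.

577 mm

initial: 0.62 × 4.94 × 45 = 137.83 mm
mid-season: 0.68 × 8.29 × 40 = 225.49 mm
late-season: 0.70 × 6.10 × 50 = 213.50 mm
Seasonal total = 576.82 mm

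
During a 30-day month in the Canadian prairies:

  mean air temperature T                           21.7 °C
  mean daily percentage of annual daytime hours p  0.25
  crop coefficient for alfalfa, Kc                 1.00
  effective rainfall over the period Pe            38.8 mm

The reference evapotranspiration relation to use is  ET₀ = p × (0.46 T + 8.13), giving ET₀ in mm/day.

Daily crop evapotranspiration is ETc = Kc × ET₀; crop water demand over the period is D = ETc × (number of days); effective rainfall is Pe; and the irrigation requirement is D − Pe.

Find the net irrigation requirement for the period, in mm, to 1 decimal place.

ET₀ = 0.25 × (0.46 × 21.7 + 8.13) = 0.25 × 18.112 = 4.5280 mm/d
ETc = Kc × ET₀ = 1.00 × 4.5280 = 4.5280 mm/d
Crop demand D = ETc × 30 d = 4.5280 × 30 = 135.840 mm
D − Pe = 135.840 − 38.8 = 97.040 mm

97.0 mm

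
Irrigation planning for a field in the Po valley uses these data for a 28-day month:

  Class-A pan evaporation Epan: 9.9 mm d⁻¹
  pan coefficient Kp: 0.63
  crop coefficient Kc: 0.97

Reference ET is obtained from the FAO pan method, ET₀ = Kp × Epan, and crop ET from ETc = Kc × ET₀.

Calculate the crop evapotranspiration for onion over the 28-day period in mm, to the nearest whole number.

169 mm

ET₀ = 0.63 × 9.9 = 6.2370 mm/d
ETc = Kc × ET₀ = 0.97 × 6.2370 = 6.0499 mm/d
Over 28 days: 6.0499 × 28 = 169.397 mm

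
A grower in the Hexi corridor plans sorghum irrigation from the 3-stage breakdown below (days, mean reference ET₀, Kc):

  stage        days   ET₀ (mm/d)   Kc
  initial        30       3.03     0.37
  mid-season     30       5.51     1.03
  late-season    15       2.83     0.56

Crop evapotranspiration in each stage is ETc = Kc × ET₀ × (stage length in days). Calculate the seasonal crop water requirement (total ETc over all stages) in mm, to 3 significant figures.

228 mm

initial: 0.37 × 3.03 × 30 = 33.63 mm
mid-season: 1.03 × 5.51 × 30 = 170.26 mm
late-season: 0.56 × 2.83 × 15 = 23.77 mm
Seasonal total = 227.66 mm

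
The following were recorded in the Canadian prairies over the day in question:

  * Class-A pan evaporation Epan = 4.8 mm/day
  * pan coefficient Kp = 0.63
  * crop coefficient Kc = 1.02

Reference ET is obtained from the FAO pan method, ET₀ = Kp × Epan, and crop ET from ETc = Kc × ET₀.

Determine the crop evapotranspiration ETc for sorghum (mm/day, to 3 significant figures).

ET₀ = 0.63 × 4.8 = 3.0240 mm/d
ETc = Kc × ET₀ = 1.02 × 3.0240 = 3.0845 mm/d

3.08 mm/day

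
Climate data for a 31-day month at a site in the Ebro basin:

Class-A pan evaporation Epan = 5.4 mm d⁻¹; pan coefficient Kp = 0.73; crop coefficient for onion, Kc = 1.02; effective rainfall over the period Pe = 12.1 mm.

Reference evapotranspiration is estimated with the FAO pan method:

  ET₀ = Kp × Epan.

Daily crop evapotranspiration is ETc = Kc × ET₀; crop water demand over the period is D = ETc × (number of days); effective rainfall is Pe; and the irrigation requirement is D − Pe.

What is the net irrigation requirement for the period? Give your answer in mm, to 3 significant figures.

113 mm

ET₀ = 0.73 × 5.4 = 3.9420 mm/d
ETc = Kc × ET₀ = 1.02 × 3.9420 = 4.0208 mm/d
Crop demand D = ETc × 31 d = 4.0208 × 31 = 124.645 mm
D − Pe = 124.645 − 12.1 = 112.545 mm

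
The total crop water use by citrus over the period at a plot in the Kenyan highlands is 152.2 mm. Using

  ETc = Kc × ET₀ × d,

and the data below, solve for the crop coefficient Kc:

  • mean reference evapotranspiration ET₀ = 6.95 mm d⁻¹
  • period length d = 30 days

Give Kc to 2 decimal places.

0.73

ETc = Kc × ET₀ × d  ⇒  Kc = ETc / (ET₀ × d)
Kc = 152.2 / (6.95 × 30) = 152.2 / 208.50 = 0.7300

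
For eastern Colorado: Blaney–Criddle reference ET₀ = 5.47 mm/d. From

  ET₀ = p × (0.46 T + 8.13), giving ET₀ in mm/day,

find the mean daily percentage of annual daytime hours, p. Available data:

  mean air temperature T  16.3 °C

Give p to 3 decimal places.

0.350

p = ET₀ / (0.46 T + 8.13) = 5.47 / (0.46 × 16.3 + 8.13) = 5.47 / 15.628 = 0.3500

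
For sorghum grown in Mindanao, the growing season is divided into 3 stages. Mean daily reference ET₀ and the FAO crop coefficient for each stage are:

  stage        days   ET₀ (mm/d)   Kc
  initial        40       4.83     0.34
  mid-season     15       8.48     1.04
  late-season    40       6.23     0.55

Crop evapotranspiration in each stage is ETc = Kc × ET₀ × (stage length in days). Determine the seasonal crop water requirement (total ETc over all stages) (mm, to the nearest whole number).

335 mm

initial: 0.34 × 4.83 × 40 = 65.69 mm
mid-season: 1.04 × 8.48 × 15 = 132.29 mm
late-season: 0.55 × 6.23 × 40 = 137.06 mm
Seasonal total = 335.04 mm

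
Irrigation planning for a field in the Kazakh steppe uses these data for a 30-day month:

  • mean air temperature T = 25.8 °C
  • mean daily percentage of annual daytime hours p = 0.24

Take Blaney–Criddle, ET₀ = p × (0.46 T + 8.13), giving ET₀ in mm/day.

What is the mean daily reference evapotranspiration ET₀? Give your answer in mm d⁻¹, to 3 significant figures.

4.80 mm d⁻¹

ET₀ = 0.24 × (0.46 × 25.8 + 8.13) = 0.24 × 19.998 = 4.7995 mm/d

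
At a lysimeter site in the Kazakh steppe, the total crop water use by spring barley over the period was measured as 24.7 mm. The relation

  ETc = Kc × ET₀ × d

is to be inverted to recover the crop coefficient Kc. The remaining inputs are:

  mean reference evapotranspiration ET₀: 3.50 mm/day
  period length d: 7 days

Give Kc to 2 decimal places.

1.01

ETc = Kc × ET₀ × d  ⇒  Kc = ETc / (ET₀ × d)
Kc = 24.7 / (3.50 × 7) = 24.7 / 24.50 = 1.0082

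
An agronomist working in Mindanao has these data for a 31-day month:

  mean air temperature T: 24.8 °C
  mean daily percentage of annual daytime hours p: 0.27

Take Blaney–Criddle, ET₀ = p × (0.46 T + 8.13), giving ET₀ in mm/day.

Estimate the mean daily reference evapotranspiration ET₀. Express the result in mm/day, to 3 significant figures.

ET₀ = 0.27 × (0.46 × 24.8 + 8.13) = 0.27 × 19.538 = 5.2753 mm/d

5.28 mm/day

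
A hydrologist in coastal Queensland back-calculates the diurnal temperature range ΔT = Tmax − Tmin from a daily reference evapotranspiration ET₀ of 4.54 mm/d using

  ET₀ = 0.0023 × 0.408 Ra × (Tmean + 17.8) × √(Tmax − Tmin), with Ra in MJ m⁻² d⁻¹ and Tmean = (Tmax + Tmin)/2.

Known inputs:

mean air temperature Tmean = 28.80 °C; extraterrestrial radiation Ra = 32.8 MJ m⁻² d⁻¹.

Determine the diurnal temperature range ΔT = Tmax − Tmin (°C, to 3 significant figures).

10.0 °C

√ΔT = ET₀ / [0.0023 × 0.408 × Ra × (Tmean+17.8)] = 4.54 / (0.0023 × 13.3824 × 46.60) = 3.1653
ΔT = 3.1653² = 10.019 °C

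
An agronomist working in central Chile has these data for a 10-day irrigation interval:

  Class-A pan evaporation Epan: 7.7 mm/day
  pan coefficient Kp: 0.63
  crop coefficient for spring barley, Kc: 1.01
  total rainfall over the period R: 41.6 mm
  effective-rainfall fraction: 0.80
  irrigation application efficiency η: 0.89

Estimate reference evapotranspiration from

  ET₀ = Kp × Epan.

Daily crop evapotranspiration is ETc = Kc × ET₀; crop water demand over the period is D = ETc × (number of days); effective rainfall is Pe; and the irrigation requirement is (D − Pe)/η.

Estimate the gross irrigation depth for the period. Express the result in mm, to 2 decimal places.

17.66 mm

ET₀ = 0.63 × 7.7 = 4.8510 mm/d
ETc = Kc × ET₀ = 1.01 × 4.8510 = 4.8995 mm/d
Crop demand D = ETc × 10 d = 4.8995 × 10 = 48.995 mm
Pe = 0.80 × 41.6 = 33.280 mm
D − Pe = 48.995 − 33.280 = 15.715 mm
Gross irrigation = 15.715 / 0.89 = 17.657 mm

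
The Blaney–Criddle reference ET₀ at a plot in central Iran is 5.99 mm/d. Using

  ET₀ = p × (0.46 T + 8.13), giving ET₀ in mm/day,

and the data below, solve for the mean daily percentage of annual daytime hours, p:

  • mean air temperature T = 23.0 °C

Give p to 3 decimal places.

0.320

p = ET₀ / (0.46 T + 8.13) = 5.99 / (0.46 × 23.0 + 8.13) = 5.99 / 18.710 = 0.3201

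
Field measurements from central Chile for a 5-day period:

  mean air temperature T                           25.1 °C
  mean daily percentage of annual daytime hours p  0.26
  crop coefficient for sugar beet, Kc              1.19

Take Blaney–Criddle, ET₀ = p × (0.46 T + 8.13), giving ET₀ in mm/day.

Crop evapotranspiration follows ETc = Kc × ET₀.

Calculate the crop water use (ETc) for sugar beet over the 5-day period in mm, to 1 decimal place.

ET₀ = 0.26 × (0.46 × 25.1 + 8.13) = 0.26 × 19.676 = 5.1158 mm/d
ETc = Kc × ET₀ = 1.19 × 5.1158 = 6.0878 mm/d
Over 5 days: 6.0878 × 5 = 30.439 mm

30.4 mm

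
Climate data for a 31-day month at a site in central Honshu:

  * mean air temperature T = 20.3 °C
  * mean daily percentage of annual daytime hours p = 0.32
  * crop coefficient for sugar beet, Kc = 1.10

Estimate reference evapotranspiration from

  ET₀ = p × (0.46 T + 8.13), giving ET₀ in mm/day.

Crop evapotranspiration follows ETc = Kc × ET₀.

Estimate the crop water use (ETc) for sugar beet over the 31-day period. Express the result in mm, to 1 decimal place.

ET₀ = 0.32 × (0.46 × 20.3 + 8.13) = 0.32 × 17.468 = 5.5898 mm/d
ETc = Kc × ET₀ = 1.10 × 5.5898 = 6.1488 mm/d
Over 31 days: 6.1488 × 31 = 190.613 mm

190.6 mm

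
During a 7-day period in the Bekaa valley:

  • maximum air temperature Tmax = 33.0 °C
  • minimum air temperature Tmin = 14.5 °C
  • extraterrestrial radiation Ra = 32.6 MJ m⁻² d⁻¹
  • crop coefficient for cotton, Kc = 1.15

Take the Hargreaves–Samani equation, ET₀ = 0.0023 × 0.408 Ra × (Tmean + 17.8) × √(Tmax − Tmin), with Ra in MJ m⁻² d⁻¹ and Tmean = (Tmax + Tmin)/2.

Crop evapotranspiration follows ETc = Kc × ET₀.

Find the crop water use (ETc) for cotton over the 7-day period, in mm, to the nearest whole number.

Tmean = (33.0 + 14.5)/2 = 23.75 °C
0.408 Ra = 0.408 × 32.6 = 13.3008 mm/d equivalent
ET₀ = 0.0023 × 13.3008 × (23.75 + 17.8) × √18.5 = 0.0023 × 13.3008 × 41.55 × 4.3012 = 5.4672 mm/d
ETc = Kc × ET₀ = 1.15 × 5.4672 = 6.2873 mm/d
Over 7 days: 6.2873 × 7 = 44.011 mm

44 mm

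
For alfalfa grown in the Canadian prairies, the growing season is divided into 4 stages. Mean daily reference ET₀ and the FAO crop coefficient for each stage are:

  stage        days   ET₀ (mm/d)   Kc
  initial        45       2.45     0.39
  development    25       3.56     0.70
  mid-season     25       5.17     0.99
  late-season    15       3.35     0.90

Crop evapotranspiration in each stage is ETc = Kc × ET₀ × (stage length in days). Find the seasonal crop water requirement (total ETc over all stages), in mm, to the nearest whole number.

278 mm

initial: 0.39 × 2.45 × 45 = 43.00 mm
development: 0.70 × 3.56 × 25 = 62.30 mm
mid-season: 0.99 × 5.17 × 25 = 127.96 mm
late-season: 0.90 × 3.35 × 15 = 45.23 mm
Seasonal total = 278.49 mm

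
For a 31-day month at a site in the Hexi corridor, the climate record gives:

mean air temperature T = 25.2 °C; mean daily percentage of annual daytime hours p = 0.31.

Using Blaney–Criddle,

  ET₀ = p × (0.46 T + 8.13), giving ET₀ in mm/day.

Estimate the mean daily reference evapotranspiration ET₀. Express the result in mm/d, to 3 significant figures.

ET₀ = 0.31 × (0.46 × 25.2 + 8.13) = 0.31 × 19.722 = 6.1138 mm/d

6.11 mm/d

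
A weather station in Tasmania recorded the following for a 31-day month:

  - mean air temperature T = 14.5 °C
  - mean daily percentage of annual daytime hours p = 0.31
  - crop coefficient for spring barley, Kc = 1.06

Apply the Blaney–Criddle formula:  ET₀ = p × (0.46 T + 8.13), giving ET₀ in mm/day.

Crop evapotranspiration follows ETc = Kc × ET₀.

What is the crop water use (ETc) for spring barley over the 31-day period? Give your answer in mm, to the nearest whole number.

ET₀ = 0.31 × (0.46 × 14.5 + 8.13) = 0.31 × 14.800 = 4.5880 mm/d
ETc = Kc × ET₀ = 1.06 × 4.5880 = 4.8633 mm/d
Over 31 days: 4.8633 × 31 = 150.762 mm

151 mm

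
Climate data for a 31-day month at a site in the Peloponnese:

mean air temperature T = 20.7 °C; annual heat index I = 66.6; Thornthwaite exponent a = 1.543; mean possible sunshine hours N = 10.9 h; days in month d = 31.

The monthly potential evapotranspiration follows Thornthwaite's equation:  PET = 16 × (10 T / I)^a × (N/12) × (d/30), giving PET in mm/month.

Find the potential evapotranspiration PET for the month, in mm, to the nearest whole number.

10T/I = 10 × 20.7 / 66.6 = 3.1081
(10T/I)^a = 3.1081^1.543 = 5.7533
Uncorrected PET = 16 × 5.7533 = 92.053 mm
Correction = (N/12)(d/30) = (10.9/12)(31/30) = 0.9386
PET = 92.053 × 0.9386 = 86.401 mm/month

86 mm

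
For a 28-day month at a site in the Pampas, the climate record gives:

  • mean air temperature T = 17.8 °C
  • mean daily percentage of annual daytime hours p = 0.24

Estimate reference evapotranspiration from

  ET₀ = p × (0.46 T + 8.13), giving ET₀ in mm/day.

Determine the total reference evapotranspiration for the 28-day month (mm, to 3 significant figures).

ET₀ = 0.24 × (0.46 × 17.8 + 8.13) = 0.24 × 16.318 = 3.9163 mm/d
Monthly total = 3.9163 × 28 = 109.656 mm

110 mm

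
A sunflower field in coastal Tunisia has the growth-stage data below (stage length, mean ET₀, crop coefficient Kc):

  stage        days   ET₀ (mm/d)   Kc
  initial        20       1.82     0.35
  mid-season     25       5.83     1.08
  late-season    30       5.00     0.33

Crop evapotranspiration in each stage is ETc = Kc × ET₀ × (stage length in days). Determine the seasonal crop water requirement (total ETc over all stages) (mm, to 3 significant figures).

initial: 0.35 × 1.82 × 20 = 12.74 mm
mid-season: 1.08 × 5.83 × 25 = 157.41 mm
late-season: 0.33 × 5.00 × 30 = 49.50 mm
Seasonal total = 219.65 mm

220 mm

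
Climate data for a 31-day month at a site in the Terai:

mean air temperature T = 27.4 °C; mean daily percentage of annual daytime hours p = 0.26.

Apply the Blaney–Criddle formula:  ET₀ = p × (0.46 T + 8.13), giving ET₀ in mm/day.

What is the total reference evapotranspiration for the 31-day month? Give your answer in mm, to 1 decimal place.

167.1 mm

ET₀ = 0.26 × (0.46 × 27.4 + 8.13) = 0.26 × 20.734 = 5.3908 mm/d
Monthly total = 5.3908 × 31 = 167.115 mm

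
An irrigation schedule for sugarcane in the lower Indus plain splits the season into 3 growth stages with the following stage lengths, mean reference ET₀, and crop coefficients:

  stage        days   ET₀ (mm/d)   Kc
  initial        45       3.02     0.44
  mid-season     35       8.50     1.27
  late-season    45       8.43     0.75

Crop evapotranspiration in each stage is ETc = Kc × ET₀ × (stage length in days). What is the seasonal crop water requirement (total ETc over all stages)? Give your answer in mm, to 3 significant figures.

722 mm

initial: 0.44 × 3.02 × 45 = 59.80 mm
mid-season: 1.27 × 8.50 × 35 = 377.83 mm
late-season: 0.75 × 8.43 × 45 = 284.51 mm
Seasonal total = 722.14 mm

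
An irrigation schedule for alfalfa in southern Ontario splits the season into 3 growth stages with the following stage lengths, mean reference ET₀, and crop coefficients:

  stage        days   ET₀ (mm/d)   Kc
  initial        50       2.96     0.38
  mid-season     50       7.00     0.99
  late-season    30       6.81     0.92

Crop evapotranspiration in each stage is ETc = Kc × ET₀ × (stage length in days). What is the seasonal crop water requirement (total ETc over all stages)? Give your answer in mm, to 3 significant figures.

initial: 0.38 × 2.96 × 50 = 56.24 mm
mid-season: 0.99 × 7.00 × 50 = 346.50 mm
late-season: 0.92 × 6.81 × 30 = 187.96 mm
Seasonal total = 590.70 mm

591 mm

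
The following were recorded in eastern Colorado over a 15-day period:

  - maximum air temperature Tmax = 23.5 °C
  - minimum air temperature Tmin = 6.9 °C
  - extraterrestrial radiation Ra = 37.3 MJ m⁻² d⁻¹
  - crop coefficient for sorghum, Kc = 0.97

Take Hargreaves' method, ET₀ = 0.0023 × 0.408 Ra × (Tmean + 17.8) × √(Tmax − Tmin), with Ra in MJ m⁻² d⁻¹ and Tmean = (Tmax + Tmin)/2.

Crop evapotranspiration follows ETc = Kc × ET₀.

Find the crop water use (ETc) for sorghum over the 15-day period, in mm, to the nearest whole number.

68 mm

Tmean = (23.5 + 6.9)/2 = 15.20 °C
0.408 Ra = 0.408 × 37.3 = 15.2184 mm/d equivalent
ET₀ = 0.0023 × 15.2184 × (15.20 + 17.8) × √16.6 = 0.0023 × 15.2184 × 33.00 × 4.0743 = 4.7061 mm/d
ETc = Kc × ET₀ = 0.97 × 4.7061 = 4.5649 mm/d
Over 15 days: 4.5649 × 15 = 68.474 mm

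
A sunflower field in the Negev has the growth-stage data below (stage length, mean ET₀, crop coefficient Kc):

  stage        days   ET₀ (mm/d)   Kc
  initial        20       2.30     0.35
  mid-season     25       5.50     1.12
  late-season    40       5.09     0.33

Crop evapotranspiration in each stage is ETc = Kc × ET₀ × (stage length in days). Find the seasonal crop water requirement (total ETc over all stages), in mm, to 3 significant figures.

initial: 0.35 × 2.30 × 20 = 16.10 mm
mid-season: 1.12 × 5.50 × 25 = 154.00 mm
late-season: 0.33 × 5.09 × 40 = 67.19 mm
Seasonal total = 237.29 mm

237 mm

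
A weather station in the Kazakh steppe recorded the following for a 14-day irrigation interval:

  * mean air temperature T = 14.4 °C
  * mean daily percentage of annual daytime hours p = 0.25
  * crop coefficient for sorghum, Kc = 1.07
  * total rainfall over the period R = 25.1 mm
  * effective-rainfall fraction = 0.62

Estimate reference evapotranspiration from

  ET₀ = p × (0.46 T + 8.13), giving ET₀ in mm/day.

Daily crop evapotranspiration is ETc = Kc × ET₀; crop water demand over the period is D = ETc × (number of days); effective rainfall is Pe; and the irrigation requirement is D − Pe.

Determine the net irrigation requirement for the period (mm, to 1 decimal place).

ET₀ = 0.25 × (0.46 × 14.4 + 8.13) = 0.25 × 14.754 = 3.6885 mm/d
ETc = Kc × ET₀ = 1.07 × 3.6885 = 3.9467 mm/d
Crop demand D = ETc × 14 d = 3.9467 × 14 = 55.254 mm
Pe = 0.62 × 25.1 = 15.562 mm
D − Pe = 55.254 − 15.562 = 39.692 mm

39.7 mm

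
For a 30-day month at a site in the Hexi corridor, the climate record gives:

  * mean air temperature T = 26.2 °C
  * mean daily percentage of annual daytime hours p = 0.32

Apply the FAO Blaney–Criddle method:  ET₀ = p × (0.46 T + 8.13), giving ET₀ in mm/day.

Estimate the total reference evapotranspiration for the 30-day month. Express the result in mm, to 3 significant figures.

ET₀ = 0.32 × (0.46 × 26.2 + 8.13) = 0.32 × 20.182 = 6.4582 mm/d
Monthly total = 6.4582 × 30 = 193.746 mm

194 mm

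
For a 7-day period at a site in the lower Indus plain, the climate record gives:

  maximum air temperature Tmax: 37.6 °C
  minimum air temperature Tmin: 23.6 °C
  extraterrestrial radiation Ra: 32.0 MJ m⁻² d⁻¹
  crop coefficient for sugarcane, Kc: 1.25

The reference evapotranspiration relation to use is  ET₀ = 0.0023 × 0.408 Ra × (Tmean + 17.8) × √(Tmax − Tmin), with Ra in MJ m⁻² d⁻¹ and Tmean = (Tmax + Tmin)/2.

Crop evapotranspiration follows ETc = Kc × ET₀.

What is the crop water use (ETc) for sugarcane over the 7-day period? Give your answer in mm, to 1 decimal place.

47.6 mm

Tmean = (37.6 + 23.6)/2 = 30.60 °C
0.408 Ra = 0.408 × 32.0 = 13.0560 mm/d equivalent
ET₀ = 0.0023 × 13.0560 × (30.60 + 17.8) × √14.0 = 0.0023 × 13.0560 × 48.40 × 3.7417 = 5.4382 mm/d
ETc = Kc × ET₀ = 1.25 × 5.4382 = 6.7978 mm/d
Over 7 days: 6.7978 × 7 = 47.585 mm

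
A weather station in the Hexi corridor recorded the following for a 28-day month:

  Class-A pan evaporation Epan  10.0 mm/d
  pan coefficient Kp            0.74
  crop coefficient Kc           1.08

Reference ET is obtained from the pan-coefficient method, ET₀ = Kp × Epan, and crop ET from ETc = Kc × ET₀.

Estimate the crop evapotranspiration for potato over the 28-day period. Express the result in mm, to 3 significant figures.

224 mm

ET₀ = 0.74 × 10.0 = 7.4000 mm/d
ETc = Kc × ET₀ = 1.08 × 7.4000 = 7.9920 mm/d
Over 28 days: 7.9920 × 28 = 223.776 mm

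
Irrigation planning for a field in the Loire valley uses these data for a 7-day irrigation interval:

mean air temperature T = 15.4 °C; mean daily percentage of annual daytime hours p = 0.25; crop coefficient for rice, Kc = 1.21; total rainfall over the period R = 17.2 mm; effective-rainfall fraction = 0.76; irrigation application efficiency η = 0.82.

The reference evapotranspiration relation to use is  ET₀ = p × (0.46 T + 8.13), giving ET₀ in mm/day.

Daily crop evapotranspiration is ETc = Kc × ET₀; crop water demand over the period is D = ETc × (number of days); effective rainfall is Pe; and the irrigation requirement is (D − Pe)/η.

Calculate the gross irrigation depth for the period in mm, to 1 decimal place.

23.3 mm

ET₀ = 0.25 × (0.46 × 15.4 + 8.13) = 0.25 × 15.214 = 3.8035 mm/d
ETc = Kc × ET₀ = 1.21 × 3.8035 = 4.6022 mm/d
Crop demand D = ETc × 7 d = 4.6022 × 7 = 32.215 mm
Pe = 0.76 × 17.2 = 13.072 mm
D − Pe = 32.215 − 13.072 = 19.143 mm
Gross irrigation = 19.143 / 0.82 = 23.345 mm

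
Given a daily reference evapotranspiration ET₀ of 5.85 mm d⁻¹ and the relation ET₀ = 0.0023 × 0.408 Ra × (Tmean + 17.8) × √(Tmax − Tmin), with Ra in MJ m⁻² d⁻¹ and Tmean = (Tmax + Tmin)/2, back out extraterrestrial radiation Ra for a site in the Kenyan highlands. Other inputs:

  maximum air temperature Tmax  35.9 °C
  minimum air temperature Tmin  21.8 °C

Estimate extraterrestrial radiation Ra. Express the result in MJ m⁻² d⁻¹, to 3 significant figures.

35.6 MJ m⁻² d⁻¹

Tmean = (35.9+21.8)/2 = 28.85 °C; ΔT = 14.1
Ra = ET₀ / [0.0023 × 0.408 × (Tmean+17.8) × √ΔT]
   = 5.85 / (0.0023 × 0.408 × 46.65 × 3.7550) = 35.588 MJ m⁻² d⁻¹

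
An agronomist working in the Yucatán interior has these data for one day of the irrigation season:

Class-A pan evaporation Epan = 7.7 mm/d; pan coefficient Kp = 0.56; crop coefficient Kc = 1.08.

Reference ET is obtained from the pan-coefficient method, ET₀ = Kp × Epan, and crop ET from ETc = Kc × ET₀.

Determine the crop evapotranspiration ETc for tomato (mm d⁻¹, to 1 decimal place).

ET₀ = 0.56 × 7.7 = 4.3120 mm/d
ETc = Kc × ET₀ = 1.08 × 4.3120 = 4.6570 mm/d

4.7 mm d⁻¹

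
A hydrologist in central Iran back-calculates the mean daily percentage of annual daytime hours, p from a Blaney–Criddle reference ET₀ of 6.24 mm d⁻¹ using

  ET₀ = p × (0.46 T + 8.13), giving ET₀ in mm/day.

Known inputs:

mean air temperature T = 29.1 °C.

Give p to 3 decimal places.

p = ET₀ / (0.46 T + 8.13) = 6.24 / (0.46 × 29.1 + 8.13) = 6.24 / 21.516 = 0.2900

0.290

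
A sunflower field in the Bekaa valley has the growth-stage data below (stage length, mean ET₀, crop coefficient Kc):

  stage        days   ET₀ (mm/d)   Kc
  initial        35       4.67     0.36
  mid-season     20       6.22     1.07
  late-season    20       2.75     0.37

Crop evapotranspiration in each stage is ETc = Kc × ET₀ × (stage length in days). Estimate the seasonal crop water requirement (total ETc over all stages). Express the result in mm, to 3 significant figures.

212 mm

initial: 0.36 × 4.67 × 35 = 58.84 mm
mid-season: 1.07 × 6.22 × 20 = 133.11 mm
late-season: 0.37 × 2.75 × 20 = 20.35 mm
Seasonal total = 212.30 mm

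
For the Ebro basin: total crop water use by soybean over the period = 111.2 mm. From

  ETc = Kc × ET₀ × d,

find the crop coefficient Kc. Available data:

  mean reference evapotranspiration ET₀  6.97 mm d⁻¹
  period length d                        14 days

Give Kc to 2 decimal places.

ETc = Kc × ET₀ × d  ⇒  Kc = ETc / (ET₀ × d)
Kc = 111.2 / (6.97 × 14) = 111.2 / 97.58 = 1.1396

1.14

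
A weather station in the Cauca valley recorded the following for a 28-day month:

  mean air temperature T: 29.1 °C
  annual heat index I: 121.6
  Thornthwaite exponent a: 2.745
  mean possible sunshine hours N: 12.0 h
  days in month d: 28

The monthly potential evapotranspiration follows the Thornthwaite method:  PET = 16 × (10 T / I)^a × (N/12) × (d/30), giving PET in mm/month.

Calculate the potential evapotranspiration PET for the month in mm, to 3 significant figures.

10T/I = 10 × 29.1 / 121.6 = 2.3931
(10T/I)^a = 2.3931^2.745 = 10.9710
Uncorrected PET = 16 × 10.9710 = 175.536 mm
Correction = (N/12)(d/30) = (12.0/12)(28/30) = 0.9333
PET = 175.536 × 0.9333 = 163.828 mm/month

164 mm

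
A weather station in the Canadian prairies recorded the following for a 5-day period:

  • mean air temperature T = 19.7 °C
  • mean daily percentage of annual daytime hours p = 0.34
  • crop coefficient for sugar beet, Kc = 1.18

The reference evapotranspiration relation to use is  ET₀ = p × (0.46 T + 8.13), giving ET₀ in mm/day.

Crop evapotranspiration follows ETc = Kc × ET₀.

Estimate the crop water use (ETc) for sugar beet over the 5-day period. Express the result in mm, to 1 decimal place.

34.5 mm

ET₀ = 0.34 × (0.46 × 19.7 + 8.13) = 0.34 × 17.192 = 5.8453 mm/d
ETc = Kc × ET₀ = 1.18 × 5.8453 = 6.8975 mm/d
Over 5 days: 6.8975 × 5 = 34.488 mm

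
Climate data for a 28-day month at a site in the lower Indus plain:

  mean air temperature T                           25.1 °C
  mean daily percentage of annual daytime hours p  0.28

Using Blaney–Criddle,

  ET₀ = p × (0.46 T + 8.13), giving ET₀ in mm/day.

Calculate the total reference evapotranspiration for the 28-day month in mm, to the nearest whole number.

154 mm

ET₀ = 0.28 × (0.46 × 25.1 + 8.13) = 0.28 × 19.676 = 5.5093 mm/d
Monthly total = 5.5093 × 28 = 154.260 mm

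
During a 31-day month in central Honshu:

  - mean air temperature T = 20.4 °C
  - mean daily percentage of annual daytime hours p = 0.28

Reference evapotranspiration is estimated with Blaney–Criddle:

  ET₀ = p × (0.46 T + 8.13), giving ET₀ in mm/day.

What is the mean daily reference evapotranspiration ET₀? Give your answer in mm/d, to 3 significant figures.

4.90 mm/d

ET₀ = 0.28 × (0.46 × 20.4 + 8.13) = 0.28 × 17.514 = 4.9039 mm/d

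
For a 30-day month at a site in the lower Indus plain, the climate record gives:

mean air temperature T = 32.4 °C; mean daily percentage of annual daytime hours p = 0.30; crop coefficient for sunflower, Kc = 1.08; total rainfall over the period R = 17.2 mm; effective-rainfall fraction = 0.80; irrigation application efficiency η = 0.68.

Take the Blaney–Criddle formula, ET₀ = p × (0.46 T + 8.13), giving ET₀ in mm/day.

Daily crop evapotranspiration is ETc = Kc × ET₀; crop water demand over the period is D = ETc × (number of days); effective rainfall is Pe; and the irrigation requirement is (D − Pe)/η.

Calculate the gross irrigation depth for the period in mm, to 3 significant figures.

ET₀ = 0.30 × (0.46 × 32.4 + 8.13) = 0.30 × 23.034 = 6.9102 mm/d
ETc = Kc × ET₀ = 1.08 × 6.9102 = 7.4630 mm/d
Crop demand D = ETc × 30 d = 7.4630 × 30 = 223.890 mm
Pe = 0.80 × 17.2 = 13.760 mm
D − Pe = 223.890 − 13.760 = 210.130 mm
Gross irrigation = 210.130 / 0.68 = 309.015 mm

309 mm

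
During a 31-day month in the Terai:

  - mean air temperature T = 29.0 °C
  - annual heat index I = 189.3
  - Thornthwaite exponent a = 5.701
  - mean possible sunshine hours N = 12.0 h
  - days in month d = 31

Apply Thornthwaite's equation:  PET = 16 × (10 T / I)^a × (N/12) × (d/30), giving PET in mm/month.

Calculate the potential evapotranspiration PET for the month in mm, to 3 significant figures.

10T/I = 10 × 29.0 / 189.3 = 1.5320
(10T/I)^a = 1.5320^5.701 = 11.3805
Uncorrected PET = 16 × 11.3805 = 182.088 mm
Correction = (N/12)(d/30) = (12.0/12)(31/30) = 1.0333
PET = 182.088 × 1.0333 = 188.152 mm/month

188 mm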